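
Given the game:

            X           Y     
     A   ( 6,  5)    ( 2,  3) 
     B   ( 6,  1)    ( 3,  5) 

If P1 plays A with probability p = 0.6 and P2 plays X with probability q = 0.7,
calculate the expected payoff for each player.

E[P1] = 4.92, E[P2] = 3.52

Work:
E[P1] = p·q·π₁(A,X) + p·(1-q)·π₁(A,Y) + (1-p)·q·π₁(B,X) + (1-p)·(1-q)·π₁(B,Y)
= 0.6·0.7·6 + 0.6·0.3·2 + 0.4·0.7·6 + 0.4·0.3·3
= 4.92

E[P2] = 3.52 (similar calculation)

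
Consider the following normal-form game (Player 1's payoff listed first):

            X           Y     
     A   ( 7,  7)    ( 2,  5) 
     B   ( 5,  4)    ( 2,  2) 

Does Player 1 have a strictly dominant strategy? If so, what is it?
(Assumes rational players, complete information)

No strictly dominant strategy exists for Player 1

Work:
A strategy strictly dominates another if it gives a strictly higher payoff against every opponent action. Compare each pair of P1's strategies column-by-column:
  A vs B: [7 vs 5, 2 vs 2] → A does not strictly dominate B (column Y: 2 ≤ 2)
  B vs A: [5 vs 7, 2 vs 2] → B does not strictly dominate A (column X: 5 ≤ 7)
No single strategy strictly dominates all others → no strictly dominant strategy.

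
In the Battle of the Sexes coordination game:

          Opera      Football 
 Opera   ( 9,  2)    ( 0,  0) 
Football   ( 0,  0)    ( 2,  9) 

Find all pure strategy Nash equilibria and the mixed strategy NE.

Pure NE: (Opera, Opera) and (Football, Football); Mixed NE: p = 0.8182, q = 0.1818

Work:
Check pure NE:
(Opera, Opera): (9, 2) - no unilateral deviation beneficial
(Football, Football): (2, 9) - no unilateral deviation beneficial
Mixed NE: P1 plays Opera with p = 0.8182, P2 plays Opera with q = 0.1818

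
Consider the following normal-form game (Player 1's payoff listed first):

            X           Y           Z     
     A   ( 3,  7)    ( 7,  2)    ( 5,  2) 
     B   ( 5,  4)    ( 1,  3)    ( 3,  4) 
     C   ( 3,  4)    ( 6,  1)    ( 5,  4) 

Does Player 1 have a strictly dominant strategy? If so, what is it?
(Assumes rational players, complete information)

No strictly dominant strategy exists for Player 1

Work:
A strategy strictly dominates another if it gives a strictly higher payoff against every opponent action. Compare each pair of P1's strategies column-by-column:
  A vs B: [3 vs 5, 7 vs 1, 5 vs 3] → A does not strictly dominate B (column X: 3 ≤ 5)
  A vs C: [3 vs 3, 7 vs 6, 5 vs 5] → A does not strictly dominate C (column X: 3 ≤ 3)
  B vs A: [5 vs 3, 1 vs 7, 3 vs 5] → B does not strictly dominate A (column Y: 1 ≤ 7)
  B vs C: [5 vs 3, 1 vs 6, 3 vs 5] → B does not strictly dominate C (column Y: 1 ≤ 6)
  C vs A: [3 vs 3, 6 vs 7, 5 vs 5] → C does not strictly dominate A (column X: 3 ≤ 3)
  C vs B: [3 vs 5, 6 vs 1, 5 vs 3] → C does not strictly dominate B (column X: 3 ≤ 5)
No single strategy strictly dominates all others → no strictly dominant strategy.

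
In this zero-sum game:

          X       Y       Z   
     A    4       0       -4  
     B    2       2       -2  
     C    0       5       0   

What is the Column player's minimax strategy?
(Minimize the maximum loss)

Column should play Z, value = 0

Work:
Column player minimizes Row's maximum payoff:
Column X: max payoff to Row = 4
Column Y: max payoff to Row = 5
Column Z: max payoff to Row = 0
Minimum is 0, achieved by column Z.
Minimax strategy: Z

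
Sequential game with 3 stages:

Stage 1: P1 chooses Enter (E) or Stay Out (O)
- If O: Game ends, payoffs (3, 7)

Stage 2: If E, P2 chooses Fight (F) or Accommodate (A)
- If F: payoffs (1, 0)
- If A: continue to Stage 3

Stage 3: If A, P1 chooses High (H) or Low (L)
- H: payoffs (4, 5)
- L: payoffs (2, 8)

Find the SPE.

SPE: (E, A, H); Outcome (4, 5)

Work:
Stage 3: P1 chooses H (4 vs 2)
Stage 2: P2: F->0, A->5 (anticipating H). Choose A
Stage 1: P1: O->3, E->4 (anticipating A, H). Choose E
SPE path: E -> A -> H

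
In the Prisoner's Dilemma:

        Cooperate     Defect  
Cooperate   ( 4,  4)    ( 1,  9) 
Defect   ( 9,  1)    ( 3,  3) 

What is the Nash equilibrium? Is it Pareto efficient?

(Defect, Defect) is NE; not Pareto efficient

Work:
Defect dominates Cooperate for both players:
If P2 cooperates: Defect (9) > Cooperate (4)
If P2 defects: Defect (3) > Cooperate (1)
NE: (Defect, Defect) with payoff (3, 3)
But (Cooperate, Cooperate) = (4, 4) Pareto dominates (3, 3)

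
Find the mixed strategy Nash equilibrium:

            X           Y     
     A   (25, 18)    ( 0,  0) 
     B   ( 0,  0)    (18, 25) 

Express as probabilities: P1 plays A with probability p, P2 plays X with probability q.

p = 0.5814, q = 0.4186

Work:
Find probabilities that make opponent indifferent:
P2 chooses q to make P1 indifferent between A and B
P1 chooses p to make P2 indifferent between X and Y
Mixed NE: P1 plays (A: 0.5814, B: 0.4186), P2 plays (X: 0.4186, Y: 0.5814)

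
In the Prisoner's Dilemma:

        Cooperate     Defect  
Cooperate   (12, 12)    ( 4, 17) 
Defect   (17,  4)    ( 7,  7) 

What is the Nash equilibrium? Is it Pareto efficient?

(Defect, Defect) is NE; not Pareto efficient

Work:
Defect dominates Cooperate for both players:
If P2 cooperates: Defect (17) > Cooperate (12)
If P2 defects: Defect (7) > Cooperate (4)
NE: (Defect, Defect) with payoff (7, 7)
But (Cooperate, Cooperate) = (12, 12) Pareto dominates (7, 7)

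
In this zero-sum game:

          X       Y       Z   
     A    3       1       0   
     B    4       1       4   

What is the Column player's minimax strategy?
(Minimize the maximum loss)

Column should play Y, value = 1

Work:
Column player minimizes Row's maximum payoff:
Column X: max payoff to Row = 4
Column Y: max payoff to Row = 1
Column Z: max payoff to Row = 4
Minimum is 1, achieved by column Y.
Minimax strategy: Y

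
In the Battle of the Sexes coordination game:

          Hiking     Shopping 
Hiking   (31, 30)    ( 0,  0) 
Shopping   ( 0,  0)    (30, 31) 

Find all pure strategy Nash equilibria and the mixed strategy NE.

Pure NE: (Hiking, Hiking) and (Shopping, Shopping); Mixed NE: p = 0.5082, q = 0.4918

Work:
Check pure NE:
(Hiking, Hiking): (31, 30) - no unilateral deviation beneficial
(Shopping, Shopping): (30, 31) - no unilateral deviation beneficial
Mixed NE: P1 plays Hiking with p = 0.5082, P2 plays Hiking with q = 0.4918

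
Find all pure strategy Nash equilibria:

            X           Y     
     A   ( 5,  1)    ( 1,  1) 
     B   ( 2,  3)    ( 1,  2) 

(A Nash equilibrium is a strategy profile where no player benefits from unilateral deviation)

Nash equilibrium: (A, X), (A, Y)

Work:
Best responses:
  P1 vs X: payoffs [5, 2] → best response A (payoff 5)
  P1 vs Y: payoffs [1, 1] → best response A/B (payoff 1)
  P2 vs A: payoffs [1, 1] → best response X/Y (payoff 1)
  P2 vs B: payoffs [3, 2] → best response X (payoff 3)
Mutual best responses: (A,X), (A,Y) → Nash equilibria.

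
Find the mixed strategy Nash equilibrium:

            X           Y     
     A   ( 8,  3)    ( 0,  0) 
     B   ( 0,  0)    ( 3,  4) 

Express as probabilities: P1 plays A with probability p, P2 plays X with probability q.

p = 0.5714, q = 0.2727

Work:
Find probabilities that make opponent indifferent:
P2 chooses q to make P1 indifferent between A and B
P1 chooses p to make P2 indifferent between X and Y
Mixed NE: P1 plays (A: 0.5714, B: 0.4286), P2 plays (X: 0.2727, Y: 0.7273)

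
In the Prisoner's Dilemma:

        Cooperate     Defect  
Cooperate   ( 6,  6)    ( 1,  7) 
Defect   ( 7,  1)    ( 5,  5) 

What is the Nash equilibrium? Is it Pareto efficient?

(Defect, Defect) is NE; not Pareto efficient

Work:
Defect dominates Cooperate for both players:
If P2 cooperates: Defect (7) > Cooperate (6)
If P2 defects: Defect (5) > Cooperate (1)
NE: (Defect, Defect) with payoff (5, 5)
But (Cooperate, Cooperate) = (6, 6) Pareto dominates (5, 5)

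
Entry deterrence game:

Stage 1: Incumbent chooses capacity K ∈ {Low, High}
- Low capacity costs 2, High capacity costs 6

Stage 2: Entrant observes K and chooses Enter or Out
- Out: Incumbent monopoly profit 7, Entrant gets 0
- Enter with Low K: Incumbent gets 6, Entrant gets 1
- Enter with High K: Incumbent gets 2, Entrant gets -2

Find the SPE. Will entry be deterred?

SPE: (Low, Enter|Low, Out|High); Entry not deterred. Incumbent net profit = 4, Entrant gets 1

Work:
After Low K: Entrant enters (1 > 0)
After High K: Entrant stays out (-2 < 0)
Incumbent: Low → 6−2=4, High → 7−6=1
Incumbent chooses Low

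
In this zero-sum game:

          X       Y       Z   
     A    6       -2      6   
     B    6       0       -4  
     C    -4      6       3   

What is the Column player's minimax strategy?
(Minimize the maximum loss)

Column should play X or Y or Z (all achieve the minimum), value = 6

Work:
Column player minimizes Row's maximum payoff:
Column X: max payoff to Row = 6
Column Y: max payoff to Row = 6
Column Z: max payoff to Row = 6
Minimum is 6, achieved by columns X, Y, Z (tied).
Each of X or Y or Z is a minimax strategy.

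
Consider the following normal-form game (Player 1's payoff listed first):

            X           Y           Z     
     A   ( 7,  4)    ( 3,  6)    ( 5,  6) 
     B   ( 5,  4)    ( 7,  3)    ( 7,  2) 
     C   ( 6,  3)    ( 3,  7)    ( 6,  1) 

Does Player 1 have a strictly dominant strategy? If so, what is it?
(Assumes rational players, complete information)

No strictly dominant strategy exists for Player 1

Work:
A strategy strictly dominates another if it gives a strictly higher payoff against every opponent action. Compare each pair of P1's strategies column-by-column:
  A vs B: [7 vs 5, 3 vs 7, 5 vs 7] → A does not strictly dominate B (column Y: 3 ≤ 7)
  A vs C: [7 vs 6, 3 vs 3, 5 vs 6] → A does not strictly dominate C (column Y: 3 ≤ 3)
  B vs A: [5 vs 7, 7 vs 3, 7 vs 5] → B does not strictly dominate A (column X: 5 ≤ 7)
  B vs C: [5 vs 6, 7 vs 3, 7 vs 6] → B does not strictly dominate C (column X: 5 ≤ 6)
  C vs A: [6 vs 7, 3 vs 3, 6 vs 5] → C does not strictly dominate A (column X: 6 ≤ 7)
  C vs B: [6 vs 5, 3 vs 7, 6 vs 7] → C does not strictly dominate B (column Y: 3 ≤ 7)
No single strategy strictly dominates all others → no strictly dominant strategy.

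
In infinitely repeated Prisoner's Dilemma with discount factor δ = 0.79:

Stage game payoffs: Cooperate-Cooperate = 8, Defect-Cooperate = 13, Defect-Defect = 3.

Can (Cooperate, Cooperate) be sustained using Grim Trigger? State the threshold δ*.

δ* = 0.5; since δ = 0.79 ≥ 0.5, cooperation can be sustained

Work:
For Grim Trigger:
Cooperate forever: 8/(1-δ)
Defect then punished: 13 + 3·δ/(1-δ)
Need: 8/(1-δ) ≥ 13 + 3·δ/(1-δ)
Solving: δ ≥ (T-R)/(T-P) = (13-8)/(13-3) = 0.5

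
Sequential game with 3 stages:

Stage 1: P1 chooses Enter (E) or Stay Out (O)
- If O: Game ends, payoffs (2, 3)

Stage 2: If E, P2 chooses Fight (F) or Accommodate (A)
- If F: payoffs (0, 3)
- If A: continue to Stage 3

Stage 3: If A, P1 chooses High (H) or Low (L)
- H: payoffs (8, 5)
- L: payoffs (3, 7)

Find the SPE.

SPE: (E, A, H); Outcome (8, 5)

Work:
Stage 3: P1 chooses H (8 vs 3)
Stage 2: P2: F->3, A->5 (anticipating H). Choose A
Stage 1: P1: O->2, E->8 (anticipating A, H). Choose E
SPE path: E -> A -> H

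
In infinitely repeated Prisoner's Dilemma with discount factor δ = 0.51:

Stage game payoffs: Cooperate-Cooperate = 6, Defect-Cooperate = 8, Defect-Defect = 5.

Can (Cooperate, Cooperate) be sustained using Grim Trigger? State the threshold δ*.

δ* = 0.6667; since δ = 0.51 < 0.6667, cooperation cannot be sustained

Work:
For Grim Trigger:
Cooperate forever: 6/(1-δ)
Defect then punished: 8 + 5·δ/(1-δ)
Need: 6/(1-δ) ≥ 8 + 5·δ/(1-δ)
Solving: δ ≥ (T-R)/(T-P) = (8-6)/(8-5) = 0.6667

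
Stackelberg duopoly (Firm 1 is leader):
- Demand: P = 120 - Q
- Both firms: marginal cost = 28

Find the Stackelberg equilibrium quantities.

q₁* (leader) = 46.0, q₂* (follower) = 23.0

Work:
Follower's reaction: q₂ = (a - c - q₁)/2
Leader substitutes: π₁ = q₁·(a - q₁ - (a-c-q₁)/2 - c)
FOC: q₁* = (120 - 28)/2 = 46.00
Then: q₂* = (120 - 28 - 46.0)/2 = 23.00
Leader has first-mover advantage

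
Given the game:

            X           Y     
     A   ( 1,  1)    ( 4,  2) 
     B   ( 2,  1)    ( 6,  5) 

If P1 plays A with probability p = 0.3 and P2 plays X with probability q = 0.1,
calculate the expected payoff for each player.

E[P1] = 5.03, E[P2] = 3.79

Work:
E[P1] = p·q·π₁(A,X) + p·(1-q)·π₁(A,Y) + (1-p)·q·π₁(B,X) + (1-p)·(1-q)·π₁(B,Y)
= 0.3·0.1·1 + 0.3·0.9·4 + 0.7·0.1·2 + 0.7·0.9·6
= 5.03

E[P2] = 3.79 (similar calculation)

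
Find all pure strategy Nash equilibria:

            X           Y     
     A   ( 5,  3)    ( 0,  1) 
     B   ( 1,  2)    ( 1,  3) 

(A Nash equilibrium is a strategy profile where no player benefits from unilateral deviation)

Nash equilibrium: (A, X), (B, Y)

Work:
Best responses:
  P1 vs X: payoffs [5, 1] → best response A (payoff 5)
  P1 vs Y: payoffs [0, 1] → best response B (payoff 1)
  P2 vs A: payoffs [3, 1] → best response X (payoff 3)
  P2 vs B: payoffs [2, 3] → best response Y (payoff 3)
Mutual best responses: (A,X), (B,Y) → Nash equilibria.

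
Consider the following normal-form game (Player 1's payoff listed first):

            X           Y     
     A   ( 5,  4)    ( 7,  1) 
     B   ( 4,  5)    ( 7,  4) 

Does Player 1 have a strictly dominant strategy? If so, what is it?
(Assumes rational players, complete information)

No strictly dominant strategy exists for Player 1

Work:
A strategy strictly dominates another if it gives a strictly higher payoff against every opponent action. Compare each pair of P1's strategies column-by-column:
  A vs B: [5 vs 4, 7 vs 7] → A does not strictly dominate B (column Y: 7 ≤ 7)
  B vs A: [4 vs 5, 7 vs 7] → B does not strictly dominate A (column X: 4 ≤ 5)
No single strategy strictly dominates all others → no strictly dominant strategy.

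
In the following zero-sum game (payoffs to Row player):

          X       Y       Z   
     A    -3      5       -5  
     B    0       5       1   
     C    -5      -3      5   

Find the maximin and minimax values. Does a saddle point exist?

Maximin = 0, Minimax = 0, Saddle: True

Work:
Row minimums: [-5, 0, -5] → maximin = 0
Column maximums: [0, 5, 5] → minimax = 0
Saddle point exists! Game value = 0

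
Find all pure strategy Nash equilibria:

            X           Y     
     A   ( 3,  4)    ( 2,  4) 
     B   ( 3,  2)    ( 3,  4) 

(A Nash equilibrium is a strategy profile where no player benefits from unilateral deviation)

Nash equilibrium: (A, X), (B, Y)

Work:
Best responses:
  P1 vs X: payoffs [3, 3] → best response A/B (payoff 3)
  P1 vs Y: payoffs [2, 3] → best response B (payoff 3)
  P2 vs A: payoffs [4, 4] → best response X/Y (payoff 4)
  P2 vs B: payoffs [2, 4] → best response Y (payoff 4)
Mutual best responses: (A,X), (B,Y) → Nash equilibria.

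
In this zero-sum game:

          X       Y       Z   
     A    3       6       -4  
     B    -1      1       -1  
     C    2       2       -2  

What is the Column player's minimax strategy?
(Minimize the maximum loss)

Column should play Z, value = -1

Work:
Column player minimizes Row's maximum payoff:
Column X: max payoff to Row = 3
Column Y: max payoff to Row = 6
Column Z: max payoff to Row = -1
Minimum is -1, achieved by column Z.
Minimax strategy: Z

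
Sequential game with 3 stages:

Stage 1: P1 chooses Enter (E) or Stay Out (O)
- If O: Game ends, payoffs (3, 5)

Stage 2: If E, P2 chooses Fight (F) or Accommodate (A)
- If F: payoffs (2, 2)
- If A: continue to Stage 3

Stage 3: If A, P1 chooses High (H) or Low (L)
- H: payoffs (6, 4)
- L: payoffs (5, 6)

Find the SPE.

SPE: (E, A, H); Outcome (6, 4)

Work:
Stage 3: P1 chooses H (6 vs 5)
Stage 2: P2: F->2, A->4 (anticipating H). Choose A
Stage 1: P1: O->3, E->6 (anticipating A, H). Choose E
SPE path: E -> A -> H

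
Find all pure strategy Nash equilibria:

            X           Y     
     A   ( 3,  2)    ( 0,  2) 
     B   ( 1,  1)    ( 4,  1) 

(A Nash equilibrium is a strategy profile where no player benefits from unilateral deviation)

Nash equilibrium: (A, X), (B, Y)

Work:
Best responses:
  P1 vs X: payoffs [3, 1] → best response A (payoff 3)
  P1 vs Y: payoffs [0, 4] → best response B (payoff 4)
  P2 vs A: payoffs [2, 2] → best response X/Y (payoff 2)
  P2 vs B: payoffs [1, 1] → best response X/Y (payoff 1)
Mutual best responses: (A,X), (B,Y) → Nash equilibria.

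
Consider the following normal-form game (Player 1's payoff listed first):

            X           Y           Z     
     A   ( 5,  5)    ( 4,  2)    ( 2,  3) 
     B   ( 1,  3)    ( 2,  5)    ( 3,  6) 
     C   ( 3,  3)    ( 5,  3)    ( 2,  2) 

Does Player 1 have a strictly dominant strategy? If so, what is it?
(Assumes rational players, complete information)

No strictly dominant strategy exists for Player 1

Work:
A strategy strictly dominates another if it gives a strictly higher payoff against every opponent action. Compare each pair of P1's strategies column-by-column:
  A vs B: [5 vs 1, 4 vs 2, 2 vs 3] → A does not strictly dominate B (column Z: 2 ≤ 3)
  A vs C: [5 vs 3, 4 vs 5, 2 vs 2] → A does not strictly dominate C (column Y: 4 ≤ 5)
  B vs A: [1 vs 5, 2 vs 4, 3 vs 2] → B does not strictly dominate A (column X: 1 ≤ 5)
  B vs C: [1 vs 3, 2 vs 5, 3 vs 2] → B does not strictly dominate C (column X: 1 ≤ 3)
  C vs A: [3 vs 5, 5 vs 4, 2 vs 2] → C does not strictly dominate A (column X: 3 ≤ 5)
  C vs B: [3 vs 1, 5 vs 2, 2 vs 3] → C does not strictly dominate B (column Z: 2 ≤ 3)
No single strategy strictly dominates all others → no strictly dominant strategy.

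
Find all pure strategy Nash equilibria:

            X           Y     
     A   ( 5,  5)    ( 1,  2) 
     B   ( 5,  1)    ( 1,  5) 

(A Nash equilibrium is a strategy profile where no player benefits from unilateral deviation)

Nash equilibrium: (A, X), (B, Y)

Work:
Best responses:
  P1 vs X: payoffs [5, 5] → best response A/B (payoff 5)
  P1 vs Y: payoffs [1, 1] → best response A/B (payoff 1)
  P2 vs A: payoffs [5, 2] → best response X (payoff 5)
  P2 vs B: payoffs [1, 5] → best response Y (payoff 5)
Mutual best responses: (A,X), (B,Y) → Nash equilibria.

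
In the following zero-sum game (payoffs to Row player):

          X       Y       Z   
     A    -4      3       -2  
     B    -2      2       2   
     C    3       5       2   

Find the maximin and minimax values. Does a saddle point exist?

Maximin = 2, Minimax = 2, Saddle: True

Work:
Row minimums: [-4, -2, 2] → maximin = 2
Column maximums: [3, 5, 2] → minimax = 2
Saddle point exists! Game value = 2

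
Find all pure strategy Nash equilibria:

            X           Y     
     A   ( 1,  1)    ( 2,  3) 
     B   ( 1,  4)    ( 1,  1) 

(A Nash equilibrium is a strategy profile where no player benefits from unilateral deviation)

Nash equilibrium: (A, Y), (B, X)

Work:
Best responses:
  P1 vs X: payoffs [1, 1] → best response A/B (payoff 1)
  P1 vs Y: payoffs [2, 1] → best response A (payoff 2)
  P2 vs A: payoffs [1, 3] → best response Y (payoff 3)
  P2 vs B: payoffs [4, 1] → best response X (payoff 4)
Mutual best responses: (A,Y), (B,X) → Nash equilibria.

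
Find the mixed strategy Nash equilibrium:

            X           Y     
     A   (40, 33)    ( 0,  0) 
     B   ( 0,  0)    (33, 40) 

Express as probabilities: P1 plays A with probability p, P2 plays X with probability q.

p = 0.5479, q = 0.4521

Work:
Find probabilities that make opponent indifferent:
P2 chooses q to make P1 indifferent between A and B
P1 chooses p to make P2 indifferent between X and Y
Mixed NE: P1 plays (A: 0.5479, B: 0.4521), P2 plays (X: 0.4521, Y: 0.5479)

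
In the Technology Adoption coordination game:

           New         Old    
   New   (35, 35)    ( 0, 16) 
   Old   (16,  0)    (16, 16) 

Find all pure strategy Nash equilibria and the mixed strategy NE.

Pure NE: (New, New) and (Old, Old); Mixed NE: p = 0.4571, q = 0.4571

Work:
Check pure NE:
(New, New): (35, 35) - no unilateral deviation beneficial
(Old, Old): (16, 16) - no unilateral deviation beneficial
Mixed NE: P1 plays New with p = 0.4571, P2 plays New with q = 0.4571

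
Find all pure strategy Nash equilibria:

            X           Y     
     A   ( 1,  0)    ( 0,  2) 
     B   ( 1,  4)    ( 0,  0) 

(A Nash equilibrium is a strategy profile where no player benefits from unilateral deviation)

Nash equilibrium: (A, Y), (B, X)

Work:
Best responses:
  P1 vs X: payoffs [1, 1] → best response A/B (payoff 1)
  P1 vs Y: payoffs [0, 0] → best response A/B (payoff 0)
  P2 vs A: payoffs [0, 2] → best response Y (payoff 2)
  P2 vs B: payoffs [4, 0] → best response X (payoff 4)
Mutual best responses: (A,Y), (B,X) → Nash equilibria.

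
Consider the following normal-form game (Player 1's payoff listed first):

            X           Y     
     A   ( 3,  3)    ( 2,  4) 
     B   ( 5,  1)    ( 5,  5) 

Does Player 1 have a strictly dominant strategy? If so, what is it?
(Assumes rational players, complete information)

Yes, Player 1's strictly dominant strategy is B

Work:
A strategy strictly dominates another if it gives a strictly higher payoff against every opponent action. Compare each pair of P1's strategies column-by-column:
  A vs B: [3 vs 5, 2 vs 5] → A does not strictly dominate B (column X: 3 ≤ 5)
  B vs A: [5 vs 3, 5 vs 2] → B strictly dominates A
B strictly dominates every other strategy → strictly dominant.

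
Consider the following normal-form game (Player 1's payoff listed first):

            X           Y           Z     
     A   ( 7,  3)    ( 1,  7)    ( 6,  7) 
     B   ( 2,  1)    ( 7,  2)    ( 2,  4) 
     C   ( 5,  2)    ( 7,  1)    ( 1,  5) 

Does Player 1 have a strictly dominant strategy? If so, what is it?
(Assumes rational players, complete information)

No strictly dominant strategy exists for Player 1

Work:
A strategy strictly dominates another if it gives a strictly higher payoff against every opponent action. Compare each pair of P1's strategies column-by-column:
  A vs B: [7 vs 2, 1 vs 7, 6 vs 2] → A does not strictly dominate B (column Y: 1 ≤ 7)
  A vs C: [7 vs 5, 1 vs 7, 6 vs 1] → A does not strictly dominate C (column Y: 1 ≤ 7)
  B vs A: [2 vs 7, 7 vs 1, 2 vs 6] → B does not strictly dominate A (column X: 2 ≤ 7)
  B vs C: [2 vs 5, 7 vs 7, 2 vs 1] → B does not strictly dominate C (column X: 2 ≤ 5)
  C vs A: [5 vs 7, 7 vs 1, 1 vs 6] → C does not strictly dominate A (column X: 5 ≤ 7)
  C vs B: [5 vs 2, 7 vs 7, 1 vs 2] → C does not strictly dominate B (column Y: 7 ≤ 7)
No single strategy strictly dominates all others → no strictly dominant strategy.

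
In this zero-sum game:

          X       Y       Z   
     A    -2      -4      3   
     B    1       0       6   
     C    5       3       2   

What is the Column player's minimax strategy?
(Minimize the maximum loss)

Column should play Y, value = 3

Work:
Column player minimizes Row's maximum payoff:
Column X: max payoff to Row = 5
Column Y: max payoff to Row = 3
Column Z: max payoff to Row = 6
Minimum is 3, achieved by column Y.
Minimax strategy: Y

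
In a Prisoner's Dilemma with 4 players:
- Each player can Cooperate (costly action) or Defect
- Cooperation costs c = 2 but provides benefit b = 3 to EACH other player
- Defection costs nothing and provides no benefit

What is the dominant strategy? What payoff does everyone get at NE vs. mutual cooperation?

Dominant: Defect; NE payoff = 0; Coop payoff = 7

Work:
Defect dominates (saves cost c = 2, benefit to others is external)
NE: All defect → everyone gets 0
If all cooperate: each receives (3)×3 - 2 = 7
Social dilemma: 7 > 0 but NE gives 0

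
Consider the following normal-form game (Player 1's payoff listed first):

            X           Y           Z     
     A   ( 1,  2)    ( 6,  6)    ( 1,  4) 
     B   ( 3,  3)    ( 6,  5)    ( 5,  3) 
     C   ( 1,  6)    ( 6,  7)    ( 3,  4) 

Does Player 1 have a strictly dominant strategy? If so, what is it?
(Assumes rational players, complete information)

No strictly dominant strategy exists for Player 1

Work:
A strategy strictly dominates another if it gives a strictly higher payoff against every opponent action. Compare each pair of P1's strategies column-by-column:
  A vs B: [1 vs 3, 6 vs 6, 1 vs 5] → A does not strictly dominate B (column X: 1 ≤ 3)
  A vs C: [1 vs 1, 6 vs 6, 1 vs 3] → A does not strictly dominate C (column X: 1 ≤ 1)
  B vs A: [3 vs 1, 6 vs 6, 5 vs 1] → B does not strictly dominate A (column Y: 6 ≤ 6)
  B vs C: [3 vs 1, 6 vs 6, 5 vs 3] → B does not strictly dominate C (column Y: 6 ≤ 6)
  C vs A: [1 vs 1, 6 vs 6, 3 vs 1] → C does not strictly dominate A (column X: 1 ≤ 1)
  C vs B: [1 vs 3, 6 vs 6, 3 vs 5] → C does not strictly dominate B (column X: 1 ≤ 3)
No single strategy strictly dominates all others → no strictly dominant strategy.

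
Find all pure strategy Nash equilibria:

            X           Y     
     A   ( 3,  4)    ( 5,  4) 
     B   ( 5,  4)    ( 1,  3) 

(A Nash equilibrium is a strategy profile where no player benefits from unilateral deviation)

Nash equilibrium: (A, Y), (B, X)

Work:
Best responses:
  P1 vs X: payoffs [3, 5] → best response B (payoff 5)
  P1 vs Y: payoffs [5, 1] → best response A (payoff 5)
  P2 vs A: payoffs [4, 4] → best response X/Y (payoff 4)
  P2 vs B: payoffs [4, 3] → best response X (payoff 4)
Mutual best responses: (A,Y), (B,X) → Nash equilibria.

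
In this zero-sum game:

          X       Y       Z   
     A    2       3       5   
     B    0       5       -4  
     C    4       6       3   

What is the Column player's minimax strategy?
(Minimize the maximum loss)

Column should play X, value = 4

Work:
Column player minimizes Row's maximum payoff:
Column X: max payoff to Row = 4
Column Y: max payoff to Row = 6
Column Z: max payoff to Row = 5
Minimum is 4, achieved by column X.
Minimax strategy: X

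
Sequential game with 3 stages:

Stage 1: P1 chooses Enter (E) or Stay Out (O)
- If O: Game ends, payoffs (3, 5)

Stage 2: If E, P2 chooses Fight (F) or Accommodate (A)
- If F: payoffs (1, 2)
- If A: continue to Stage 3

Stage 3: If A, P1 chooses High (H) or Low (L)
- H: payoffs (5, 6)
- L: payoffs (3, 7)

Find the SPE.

SPE: (E, A, H); Outcome (5, 6)

Work:
Stage 3: P1 chooses H (5 vs 3)
Stage 2: P2: F->2, A->6 (anticipating H). Choose A
Stage 1: P1: O->3, E->5 (anticipating A, H). Choose E
SPE path: E -> A -> H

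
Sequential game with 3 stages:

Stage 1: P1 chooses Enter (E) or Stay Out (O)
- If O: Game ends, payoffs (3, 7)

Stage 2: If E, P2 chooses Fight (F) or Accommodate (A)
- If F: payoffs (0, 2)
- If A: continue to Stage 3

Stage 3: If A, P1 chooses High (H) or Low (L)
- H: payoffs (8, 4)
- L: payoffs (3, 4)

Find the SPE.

SPE: (E, A, H); Outcome (8, 4)

Work:
Stage 3: P1 chooses H (8 vs 3)
Stage 2: P2: F->2, A->4 (anticipating H). Choose A
Stage 1: P1: O->3, E->8 (anticipating A, H). Choose E
SPE path: E -> A -> H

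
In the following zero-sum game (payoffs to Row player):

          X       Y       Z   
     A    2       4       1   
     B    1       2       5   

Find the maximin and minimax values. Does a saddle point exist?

Maximin = 1, Minimax = 2, Saddle: False

Work:
Row minimums: [1, 1] → maximin = 1
Column maximums: [2, 4, 5] → minimax = 2
No saddle point (maximin ≠ minimax). Mixed strategy needed.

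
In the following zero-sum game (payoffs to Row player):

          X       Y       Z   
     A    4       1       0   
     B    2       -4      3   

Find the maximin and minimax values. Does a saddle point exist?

Maximin = 0, Minimax = 1, Saddle: False

Work:
Row minimums: [0, -4] → maximin = 0
Column maximums: [4, 1, 3] → minimax = 1
No saddle point (maximin ≠ minimax). Mixed strategy needed.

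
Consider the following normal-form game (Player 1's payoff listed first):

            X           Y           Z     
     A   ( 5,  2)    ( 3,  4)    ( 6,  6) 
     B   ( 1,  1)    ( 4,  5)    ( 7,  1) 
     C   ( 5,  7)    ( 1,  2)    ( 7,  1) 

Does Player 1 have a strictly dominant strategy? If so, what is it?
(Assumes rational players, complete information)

No strictly dominant strategy exists for Player 1

Work:
A strategy strictly dominates another if it gives a strictly higher payoff against every opponent action. Compare each pair of P1's strategies column-by-column:
  A vs B: [5 vs 1, 3 vs 4, 6 vs 7] → A does not strictly dominate B (column Y: 3 ≤ 4)
  A vs C: [5 vs 5, 3 vs 1, 6 vs 7] → A does not strictly dominate C (column X: 5 ≤ 5)
  B vs A: [1 vs 5, 4 vs 3, 7 vs 6] → B does not strictly dominate A (column X: 1 ≤ 5)
  B vs C: [1 vs 5, 4 vs 1, 7 vs 7] → B does not strictly dominate C (column X: 1 ≤ 5)
  C vs A: [5 vs 5, 1 vs 3, 7 vs 6] → C does not strictly dominate A (column X: 5 ≤ 5)
  C vs B: [5 vs 1, 1 vs 4, 7 vs 7] → C does not strictly dominate B (column Y: 1 ≤ 4)
No single strategy strictly dominates all others → no strictly dominant strategy.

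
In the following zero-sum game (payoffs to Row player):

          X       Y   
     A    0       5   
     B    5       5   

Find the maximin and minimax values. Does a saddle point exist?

Maximin = 5, Minimax = 5, Saddle: True

Work:
Row minimums: [0, 5] → maximin = 5
Column maximums: [5, 5] → minimax = 5
Saddle point exists! Game value = 5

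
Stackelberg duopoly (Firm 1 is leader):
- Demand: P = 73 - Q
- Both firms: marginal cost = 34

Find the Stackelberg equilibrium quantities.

q₁* (leader) = 19.5, q₂* (follower) = 9.75

Work:
Follower's reaction: q₂ = (a - c - q₁)/2
Leader substitutes: π₁ = q₁·(a - q₁ - (a-c-q₁)/2 - c)
FOC: q₁* = (73 - 34)/2 = 19.50
Then: q₂* = (73 - 34 - 19.5)/2 = 9.75
Leader has first-mover advantage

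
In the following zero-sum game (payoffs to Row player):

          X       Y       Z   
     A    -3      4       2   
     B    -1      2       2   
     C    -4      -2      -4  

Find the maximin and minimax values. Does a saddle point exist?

Maximin = -1, Minimax = -1, Saddle: True

Work:
Row minimums: [-3, -1, -4] → maximin = -1
Column maximums: [-1, 4, 2] → minimax = -1
Saddle point exists! Game value = -1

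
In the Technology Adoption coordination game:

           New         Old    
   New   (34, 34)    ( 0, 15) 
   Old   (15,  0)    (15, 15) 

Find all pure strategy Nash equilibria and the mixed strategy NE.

Pure NE: (New, New) and (Old, Old); Mixed NE: p = 0.4412, q = 0.4412

Work:
Check pure NE:
(New, New): (34, 34) - no unilateral deviation beneficial
(Old, Old): (15, 15) - no unilateral deviation beneficial
Mixed NE: P1 plays New with p = 0.4412, P2 plays New with q = 0.4412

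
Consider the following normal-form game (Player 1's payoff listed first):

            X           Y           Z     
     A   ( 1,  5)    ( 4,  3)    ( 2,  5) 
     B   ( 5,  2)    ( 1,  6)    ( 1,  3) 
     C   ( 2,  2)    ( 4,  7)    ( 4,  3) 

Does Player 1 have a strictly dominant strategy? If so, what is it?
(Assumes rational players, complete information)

No strictly dominant strategy exists for Player 1

Work:
A strategy strictly dominates another if it gives a strictly higher payoff against every opponent action. Compare each pair of P1's strategies column-by-column:
  A vs B: [1 vs 5, 4 vs 1, 2 vs 1] → A does not strictly dominate B (column X: 1 ≤ 5)
  A vs C: [1 vs 2, 4 vs 4, 2 vs 4] → A does not strictly dominate C (column X: 1 ≤ 2)
  B vs A: [5 vs 1, 1 vs 4, 1 vs 2] → B does not strictly dominate A (column Y: 1 ≤ 4)
  B vs C: [5 vs 2, 1 vs 4, 1 vs 4] → B does not strictly dominate C (column Y: 1 ≤ 4)
  C vs A: [2 vs 1, 4 vs 4, 4 vs 2] → C does not strictly dominate A (column Y: 4 ≤ 4)
  C vs B: [2 vs 5, 4 vs 1, 4 vs 1] → C does not strictly dominate B (column X: 2 ≤ 5)
No single strategy strictly dominates all others → no strictly dominant strategy.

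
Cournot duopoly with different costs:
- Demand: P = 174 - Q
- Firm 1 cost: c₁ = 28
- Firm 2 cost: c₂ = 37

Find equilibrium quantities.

q₁* = 51.67, q₂* = 42.67

Work:
Reaction: q₁ = (174 - 28 - q₂)/2
Reaction: q₂ = (174 - 37 - q₁)/2
Solve simultaneously:
q₁* = (174 - 2×28 + 37)/3 = 51.67
q₂* = (174 - 2×37 + 28)/3 = 42.67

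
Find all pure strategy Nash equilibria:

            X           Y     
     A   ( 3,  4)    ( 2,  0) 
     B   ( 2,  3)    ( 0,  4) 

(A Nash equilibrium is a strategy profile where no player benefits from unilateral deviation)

Nash equilibrium: (A, X)

Work:
Best responses:
  P1 vs X: payoffs [3, 2] → best response A (payoff 3)
  P1 vs Y: payoffs [2, 0] → best response A (payoff 2)
  P2 vs A: payoffs [4, 0] → best response X (payoff 4)
  P2 vs B: payoffs [3, 4] → best response Y (payoff 4)
Mutual best responses: (A,X) → Nash equilibria.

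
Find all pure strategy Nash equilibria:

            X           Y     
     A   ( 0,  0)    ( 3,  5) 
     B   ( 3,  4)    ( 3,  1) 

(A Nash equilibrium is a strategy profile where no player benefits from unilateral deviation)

Nash equilibrium: (A, Y), (B, X)

Work:
Best responses:
  P1 vs X: payoffs [0, 3] → best response B (payoff 3)
  P1 vs Y: payoffs [3, 3] → best response A/B (payoff 3)
  P2 vs A: payoffs [0, 5] → best response Y (payoff 5)
  P2 vs B: payoffs [4, 1] → best response X (payoff 4)
Mutual best responses: (A,Y), (B,X) → Nash equilibria.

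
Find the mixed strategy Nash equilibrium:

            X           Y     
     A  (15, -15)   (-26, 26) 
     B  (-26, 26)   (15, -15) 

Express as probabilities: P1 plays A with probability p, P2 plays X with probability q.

p = 0.5, q = 0.5

Work:
Find probabilities that make opponent indifferent:
P2 chooses q to make P1 indifferent between A and B
P1 chooses p to make P2 indifferent between X and Y
Mixed NE: P1 plays (A: 0.5, B: 0.5), P2 plays (X: 0.5, Y: 0.5)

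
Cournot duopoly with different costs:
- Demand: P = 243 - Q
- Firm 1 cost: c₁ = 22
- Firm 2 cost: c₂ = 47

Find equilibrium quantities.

q₁* = 82.0, q₂* = 57.0

Work:
Reaction: q₁ = (243 - 22 - q₂)/2
Reaction: q₂ = (243 - 47 - q₁)/2
Solve simultaneously:
q₁* = (243 - 2×22 + 47)/3 = 82.0
q₂* = (243 - 2×47 + 22)/3 = 57.0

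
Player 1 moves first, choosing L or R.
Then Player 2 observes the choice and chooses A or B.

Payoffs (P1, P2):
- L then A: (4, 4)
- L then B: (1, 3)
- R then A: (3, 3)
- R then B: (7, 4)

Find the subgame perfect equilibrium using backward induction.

P1 plays R, P2 plays A after L and B after R; Payoff (7, 4)

Work:
Backward induction:
After L: P2 chooses A → P1 gets 4
After R: P2 chooses B → P1 gets 7
P1 chooses R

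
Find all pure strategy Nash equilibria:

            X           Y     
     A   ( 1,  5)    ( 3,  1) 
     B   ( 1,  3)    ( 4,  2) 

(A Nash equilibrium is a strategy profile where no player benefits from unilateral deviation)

Nash equilibrium: (A, X), (B, X)

Work:
Best responses:
  P1 vs X: payoffs [1, 1] → best response A/B (payoff 1)
  P1 vs Y: payoffs [3, 4] → best response B (payoff 4)
  P2 vs A: payoffs [5, 1] → best response X (payoff 5)
  P2 vs B: payoffs [3, 2] → best response X (payoff 3)
Mutual best responses: (A,X), (B,X) → Nash equilibria.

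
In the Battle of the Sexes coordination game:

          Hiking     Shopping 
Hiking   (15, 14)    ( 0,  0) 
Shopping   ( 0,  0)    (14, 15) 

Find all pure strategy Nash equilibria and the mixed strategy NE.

Pure NE: (Hiking, Hiking) and (Shopping, Shopping); Mixed NE: p = 0.5172, q = 0.4828

Work:
Check pure NE:
(Hiking, Hiking): (15, 14) - no unilateral deviation beneficial
(Shopping, Shopping): (14, 15) - no unilateral deviation beneficial
Mixed NE: P1 plays Hiking with p = 0.5172, P2 plays Hiking with q = 0.4828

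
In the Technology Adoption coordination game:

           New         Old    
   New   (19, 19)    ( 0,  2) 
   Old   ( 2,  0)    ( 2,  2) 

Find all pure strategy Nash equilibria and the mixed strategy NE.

Pure NE: (New, New) and (Old, Old); Mixed NE: p = 0.1053, q = 0.1053

Work:
Check pure NE:
(New, New): (19, 19) - no unilateral deviation beneficial
(Old, Old): (2, 2) - no unilateral deviation beneficial
Mixed NE: P1 plays New with p = 0.1053, P2 plays New with q = 0.1053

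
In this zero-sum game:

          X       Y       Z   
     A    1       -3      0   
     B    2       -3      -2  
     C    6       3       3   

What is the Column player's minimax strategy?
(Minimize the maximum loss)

Column should play Y or Z (all achieve the minimum), value = 3

Work:
Column player minimizes Row's maximum payoff:
Column X: max payoff to Row = 6
Column Y: max payoff to Row = 3
Column Z: max payoff to Row = 3
Minimum is 3, achieved by columns Y, Z (tied).
Each of Y or Z is a minimax strategy.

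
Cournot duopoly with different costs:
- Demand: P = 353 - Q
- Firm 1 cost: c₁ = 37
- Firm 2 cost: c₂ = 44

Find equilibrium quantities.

q₁* = 107.67, q₂* = 100.67

Work:
Reaction: q₁ = (353 - 37 - q₂)/2
Reaction: q₂ = (353 - 44 - q₁)/2
Solve simultaneously:
q₁* = (353 - 2×37 + 44)/3 = 107.67
q₂* = (353 - 2×44 + 37)/3 = 100.67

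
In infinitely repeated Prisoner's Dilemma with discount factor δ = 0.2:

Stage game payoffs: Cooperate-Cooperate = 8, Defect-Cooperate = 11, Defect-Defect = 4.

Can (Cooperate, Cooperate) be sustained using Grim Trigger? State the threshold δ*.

δ* = 0.4286; since δ = 0.2 < 0.4286, cooperation cannot be sustained

Work:
For Grim Trigger:
Cooperate forever: 8/(1-δ)
Defect then punished: 11 + 4·δ/(1-δ)
Need: 8/(1-δ) ≥ 11 + 4·δ/(1-δ)
Solving: δ ≥ (T-R)/(T-P) = (11-8)/(11-4) = 0.4286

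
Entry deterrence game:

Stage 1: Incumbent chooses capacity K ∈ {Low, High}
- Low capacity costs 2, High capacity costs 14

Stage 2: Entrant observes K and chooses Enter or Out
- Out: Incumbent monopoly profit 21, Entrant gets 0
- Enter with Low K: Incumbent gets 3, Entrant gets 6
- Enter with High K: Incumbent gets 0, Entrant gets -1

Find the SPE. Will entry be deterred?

SPE: (High, Enter|Low, Out|High); Entry deterred. Incumbent net profit = 7

Work:
After Low K: Entrant enters (6 > 0)
After High K: Entrant stays out (-1 < 0)
Incumbent: Low → 3−2=1, High → 21−14=7
Incumbent chooses High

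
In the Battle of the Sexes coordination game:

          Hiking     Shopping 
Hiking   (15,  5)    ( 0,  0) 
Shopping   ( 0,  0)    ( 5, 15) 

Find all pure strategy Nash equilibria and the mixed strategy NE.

Pure NE: (Hiking, Hiking) and (Shopping, Shopping); Mixed NE: p = 0.75, q = 0.25

Work:
Check pure NE:
(Hiking, Hiking): (15, 5) - no unilateral deviation beneficial
(Shopping, Shopping): (5, 15) - no unilateral deviation beneficial
Mixed NE: P1 plays Hiking with p = 0.75, P2 plays Hiking with q = 0.25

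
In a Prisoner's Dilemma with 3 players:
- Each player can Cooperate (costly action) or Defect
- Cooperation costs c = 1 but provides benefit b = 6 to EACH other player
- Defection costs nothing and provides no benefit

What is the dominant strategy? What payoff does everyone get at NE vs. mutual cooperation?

Dominant: Defect; NE payoff = 0; Coop payoff = 11

Work:
Defect dominates (saves cost c = 1, benefit to others is external)
NE: All defect → everyone gets 0
If all cooperate: each receives (2)×6 - 1 = 11
Social dilemma: 11 > 0 but NE gives 0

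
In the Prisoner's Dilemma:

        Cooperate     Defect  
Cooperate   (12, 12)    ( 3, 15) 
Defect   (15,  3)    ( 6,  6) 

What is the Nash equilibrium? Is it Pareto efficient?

(Defect, Defect) is NE; not Pareto efficient

Work:
Defect dominates Cooperate for both players:
If P2 cooperates: Defect (15) > Cooperate (12)
If P2 defects: Defect (6) > Cooperate (3)
NE: (Defect, Defect) with payoff (6, 6)
But (Cooperate, Cooperate) = (12, 12) Pareto dominates (6, 6)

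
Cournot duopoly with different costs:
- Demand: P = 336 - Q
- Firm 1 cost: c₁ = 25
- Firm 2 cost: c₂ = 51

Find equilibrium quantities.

q₁* = 112.33, q₂* = 86.33

Work:
Reaction: q₁ = (336 - 25 - q₂)/2
Reaction: q₂ = (336 - 51 - q₁)/2
Solve simultaneously:
q₁* = (336 - 2×25 + 51)/3 = 112.33
q₂* = (336 - 2×51 + 25)/3 = 86.33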